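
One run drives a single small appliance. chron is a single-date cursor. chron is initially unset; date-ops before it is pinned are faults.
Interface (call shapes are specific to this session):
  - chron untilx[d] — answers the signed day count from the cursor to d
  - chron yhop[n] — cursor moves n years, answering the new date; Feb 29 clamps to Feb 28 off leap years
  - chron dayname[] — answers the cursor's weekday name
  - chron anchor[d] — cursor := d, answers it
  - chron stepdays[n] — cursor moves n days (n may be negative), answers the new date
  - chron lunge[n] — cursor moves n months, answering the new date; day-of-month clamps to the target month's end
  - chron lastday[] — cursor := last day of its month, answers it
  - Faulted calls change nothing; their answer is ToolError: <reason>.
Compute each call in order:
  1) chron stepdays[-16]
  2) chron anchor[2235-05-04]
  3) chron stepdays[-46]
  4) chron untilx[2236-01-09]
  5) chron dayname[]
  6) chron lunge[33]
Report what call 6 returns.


Answer: 2237-12-19

Derivation:
·→ chron stepdays(-16)
·← ToolError: no date set
·→ chron anchor(2235-05-04)
·← 2235-05-04
·→ chron stepdays(-46)
·← 2235-03-19
·→ chron untilx(2236-01-09)
·← 296
·→ chron dayname()
·← Thursday
·→ chron lunge(33)
·← 2237-12-19


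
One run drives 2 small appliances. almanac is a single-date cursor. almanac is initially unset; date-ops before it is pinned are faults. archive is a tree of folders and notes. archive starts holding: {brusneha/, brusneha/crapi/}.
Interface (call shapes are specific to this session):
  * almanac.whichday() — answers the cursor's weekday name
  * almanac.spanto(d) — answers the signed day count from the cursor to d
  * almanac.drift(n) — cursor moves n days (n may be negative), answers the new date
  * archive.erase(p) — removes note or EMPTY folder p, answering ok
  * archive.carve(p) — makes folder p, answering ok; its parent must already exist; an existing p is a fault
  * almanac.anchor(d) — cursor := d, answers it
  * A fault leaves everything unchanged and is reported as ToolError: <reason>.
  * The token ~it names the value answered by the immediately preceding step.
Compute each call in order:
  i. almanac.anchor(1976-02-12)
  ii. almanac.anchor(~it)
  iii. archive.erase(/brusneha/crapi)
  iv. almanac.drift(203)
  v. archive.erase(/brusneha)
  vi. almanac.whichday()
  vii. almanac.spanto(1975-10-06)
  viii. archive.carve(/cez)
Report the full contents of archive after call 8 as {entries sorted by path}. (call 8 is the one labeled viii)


Answer: {cez/}

Derivation:
// almanac.anchor(d: 1976-02-12) ~> 1976-02-12
// almanac.anchor(d: ~it) ~> 1976-02-12
// archive.erase(p: /brusneha/crapi) ~> ok
// almanac.drift(n: 203) ~> 1976-09-02
// archive.erase(p: /brusneha) ~> ok
// almanac.whichday() ~> Thursday
// almanac.spanto(d: 1975-10-06) ~> -332
// archive.carve(p: /cez) ~> ok


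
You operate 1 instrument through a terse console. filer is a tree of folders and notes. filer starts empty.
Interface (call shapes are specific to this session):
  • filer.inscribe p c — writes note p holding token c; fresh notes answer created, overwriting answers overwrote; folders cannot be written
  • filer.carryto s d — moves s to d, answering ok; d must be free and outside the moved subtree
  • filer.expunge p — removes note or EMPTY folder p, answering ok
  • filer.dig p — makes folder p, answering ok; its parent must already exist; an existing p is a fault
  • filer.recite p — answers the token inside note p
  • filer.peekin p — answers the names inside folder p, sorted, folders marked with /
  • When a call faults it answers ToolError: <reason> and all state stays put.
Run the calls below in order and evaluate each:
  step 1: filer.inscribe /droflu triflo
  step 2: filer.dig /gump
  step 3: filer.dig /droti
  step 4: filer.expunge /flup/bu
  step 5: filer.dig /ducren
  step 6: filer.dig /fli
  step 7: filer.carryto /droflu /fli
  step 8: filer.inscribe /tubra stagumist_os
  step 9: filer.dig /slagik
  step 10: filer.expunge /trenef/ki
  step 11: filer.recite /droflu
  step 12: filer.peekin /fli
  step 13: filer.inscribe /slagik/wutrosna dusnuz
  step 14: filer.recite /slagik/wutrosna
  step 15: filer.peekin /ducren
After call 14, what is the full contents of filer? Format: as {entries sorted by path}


Answer: {droflu=triflo, droti/, ducren/, fli/, gump/, slagik/, slagik/wutrosna=dusnuz, tubra=stagumist_os}

Derivation:
;; 1. filer.inscribe(p→/droflu, c→triflo) : created
;; 2. filer.dig(p→/gump) : ok
;; 3. filer.dig(p→/droti) : ok
;; 4. filer.expunge(p→/flup/bu) : ToolError: not found
;; 5. filer.dig(p→/ducren) : ok
;; 6. filer.dig(p→/fli) : ok
;; 7. filer.carryto(s→/droflu, d→/fli) : ToolError: exists
;; 8. filer.inscribe(p→/tubra, c→stagumist_os) : created
;; 9. filer.dig(p→/slagik) : ok
;; 10. filer.expunge(p→/trenef/ki) : ToolError: not found
;; 11. filer.recite(p→/droflu) : triflo
;; 12. filer.peekin(p→/fli) : []
;; 13. filer.inscribe(p→/slagik/wutrosna, c→dusnuz) : created
;; 14. filer.recite(p→/slagik/wutrosna) : dusnuz
;; 15. filer.peekin(p→/ducren) : []


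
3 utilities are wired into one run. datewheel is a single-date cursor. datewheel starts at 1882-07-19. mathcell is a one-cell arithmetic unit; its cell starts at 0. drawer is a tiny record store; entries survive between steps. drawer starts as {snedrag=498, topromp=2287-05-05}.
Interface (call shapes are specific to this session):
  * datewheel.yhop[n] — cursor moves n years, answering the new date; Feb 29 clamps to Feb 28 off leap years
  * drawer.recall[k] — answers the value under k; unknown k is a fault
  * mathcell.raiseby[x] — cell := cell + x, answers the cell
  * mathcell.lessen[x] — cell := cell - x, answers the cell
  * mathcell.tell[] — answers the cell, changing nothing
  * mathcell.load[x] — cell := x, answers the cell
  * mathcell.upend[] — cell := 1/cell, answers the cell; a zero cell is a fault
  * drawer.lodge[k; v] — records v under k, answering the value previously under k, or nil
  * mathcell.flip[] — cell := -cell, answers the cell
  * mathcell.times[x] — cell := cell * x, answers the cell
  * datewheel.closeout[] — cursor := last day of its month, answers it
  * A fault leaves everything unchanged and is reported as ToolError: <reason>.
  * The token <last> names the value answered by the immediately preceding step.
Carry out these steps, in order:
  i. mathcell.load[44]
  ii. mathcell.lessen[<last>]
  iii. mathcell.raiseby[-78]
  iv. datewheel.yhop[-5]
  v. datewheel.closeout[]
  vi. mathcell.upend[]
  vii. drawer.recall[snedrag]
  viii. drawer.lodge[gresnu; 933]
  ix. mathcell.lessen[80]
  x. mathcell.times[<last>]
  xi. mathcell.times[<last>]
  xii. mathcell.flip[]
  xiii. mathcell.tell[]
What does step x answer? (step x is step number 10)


Answer: 38950081/6084

Derivation:
CALL load[x='44']
RET  44
CALL lessen[x='<last>']
RET  0
CALL raiseby[x='-78']
RET  -78
CALL yhop[n='-5']
RET  1877-07-19
CALL closeout[]
RET  1877-07-31
CALL upend[]
RET  -1/78
CALL recall[k='snedrag']
RET  498
CALL lodge[k='gresnu'; v='933']
RET  nil
CALL lessen[x='80']
RET  -6241/78
CALL times[x='<last>']
RET  38950081/6084
CALL times[x='<last>']
RET  1517108809906561/37015056
CALL flip[]
RET  -1517108809906561/37015056
CALL tell[]
RET  -1517108809906561/37015056


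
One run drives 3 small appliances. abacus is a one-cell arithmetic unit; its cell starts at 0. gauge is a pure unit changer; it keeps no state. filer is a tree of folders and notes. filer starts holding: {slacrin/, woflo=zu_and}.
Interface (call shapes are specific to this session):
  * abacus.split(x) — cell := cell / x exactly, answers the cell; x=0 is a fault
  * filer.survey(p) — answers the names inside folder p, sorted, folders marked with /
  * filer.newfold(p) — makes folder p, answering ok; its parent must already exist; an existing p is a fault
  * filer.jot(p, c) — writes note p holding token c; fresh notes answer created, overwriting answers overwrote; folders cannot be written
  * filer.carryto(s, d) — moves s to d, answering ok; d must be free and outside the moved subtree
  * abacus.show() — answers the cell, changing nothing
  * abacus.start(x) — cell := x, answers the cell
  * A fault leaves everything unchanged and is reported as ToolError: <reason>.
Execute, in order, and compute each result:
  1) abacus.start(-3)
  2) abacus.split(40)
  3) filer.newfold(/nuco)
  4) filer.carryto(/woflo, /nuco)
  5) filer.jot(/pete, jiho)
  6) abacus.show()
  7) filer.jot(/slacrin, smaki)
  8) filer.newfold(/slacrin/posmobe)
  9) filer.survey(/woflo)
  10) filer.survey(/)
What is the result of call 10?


Answer: [nuco/, pete, slacrin/, woflo]

Derivation:
Invoking start passing x→-3, yielding -3.
Using split passing x→40, yielding -3/40.
Now I run newfold passing p→/nuco, and get ok.
Then carryto passing s→/woflo, d→/nuco, yielding ToolError: exists.
Calling jot passing p→/pete, c→jiho, and see created.
I run show(), — result: -3/40.
Next I call jot passing p→/slacrin, c→smaki, and get ToolError: is a directory.
Using newfold passing p→/slacrin/posmobe, and see ok.
I use survey passing p→/woflo, and see ToolError: not a directory.
Next I call survey passing p→/, — result: [nuco/, pete, slacrin/, woflo].


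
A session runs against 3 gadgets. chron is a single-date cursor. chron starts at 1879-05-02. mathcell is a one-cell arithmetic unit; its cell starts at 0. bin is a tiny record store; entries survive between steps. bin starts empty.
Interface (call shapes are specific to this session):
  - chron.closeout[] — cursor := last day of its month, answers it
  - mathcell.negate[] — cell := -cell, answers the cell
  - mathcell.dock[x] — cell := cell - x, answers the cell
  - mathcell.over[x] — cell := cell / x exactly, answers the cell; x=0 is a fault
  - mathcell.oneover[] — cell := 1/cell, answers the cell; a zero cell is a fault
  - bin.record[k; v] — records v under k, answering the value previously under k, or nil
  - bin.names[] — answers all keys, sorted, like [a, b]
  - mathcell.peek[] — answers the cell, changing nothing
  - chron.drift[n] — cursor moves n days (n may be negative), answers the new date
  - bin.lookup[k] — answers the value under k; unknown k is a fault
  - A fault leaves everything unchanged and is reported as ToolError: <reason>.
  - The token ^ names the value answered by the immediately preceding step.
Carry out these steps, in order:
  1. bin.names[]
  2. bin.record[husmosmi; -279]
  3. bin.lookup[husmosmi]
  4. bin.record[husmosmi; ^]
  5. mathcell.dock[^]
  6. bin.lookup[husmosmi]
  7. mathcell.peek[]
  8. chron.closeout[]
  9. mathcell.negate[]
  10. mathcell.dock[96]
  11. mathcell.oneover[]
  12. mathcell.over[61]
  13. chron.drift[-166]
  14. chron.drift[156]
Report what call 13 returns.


-- 1. bin.names() ~> []
-- 2. bin.record(k→husmosmi, v→-279) ~> nil
-- 3. bin.lookup(k→husmosmi) ~> -279
-- 4. bin.record(k→husmosmi, v→^) ~> -279
-- 5. mathcell.dock(x→^) ~> 279
-- 6. bin.lookup(k→husmosmi) ~> -279
-- 7. mathcell.peek() ~> 279
-- 8. chron.closeout() ~> 1879-05-31
-- 9. mathcell.negate() ~> -279
-- 10. mathcell.dock(x→96) ~> -375
-- 11. mathcell.oneover() ~> -1/375
-- 12. mathcell.over(x→61) ~> -1/22875
-- 13. chron.drift(n→-166) ~> 1878-12-16
-- 14. chron.drift(n→156) ~> 1879-05-21

Answer: 1878-12-16


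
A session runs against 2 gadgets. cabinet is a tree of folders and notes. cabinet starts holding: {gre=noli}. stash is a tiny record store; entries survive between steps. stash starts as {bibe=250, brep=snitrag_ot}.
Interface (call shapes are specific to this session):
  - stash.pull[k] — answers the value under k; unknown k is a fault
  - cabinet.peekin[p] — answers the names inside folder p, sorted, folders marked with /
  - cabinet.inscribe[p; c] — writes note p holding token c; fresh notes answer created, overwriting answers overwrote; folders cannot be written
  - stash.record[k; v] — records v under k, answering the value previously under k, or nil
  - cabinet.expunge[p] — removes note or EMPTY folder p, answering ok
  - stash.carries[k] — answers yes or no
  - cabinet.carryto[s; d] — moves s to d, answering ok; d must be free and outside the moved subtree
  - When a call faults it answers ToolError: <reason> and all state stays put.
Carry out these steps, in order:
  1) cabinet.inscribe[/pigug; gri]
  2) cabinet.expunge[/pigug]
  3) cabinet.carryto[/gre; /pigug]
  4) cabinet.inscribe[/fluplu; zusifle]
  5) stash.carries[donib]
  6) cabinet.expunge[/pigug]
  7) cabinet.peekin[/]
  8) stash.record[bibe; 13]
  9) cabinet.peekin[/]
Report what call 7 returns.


Answer: [fluplu]

Derivation:
> cabinet.inscribe p: /pigug c: gri
[out] created
> cabinet.expunge p: /pigug
[out] ok
> cabinet.carryto s: /gre d: /pigug
[out] ok
> cabinet.inscribe p: /fluplu c: zusifle
[out] created
> stash.carries k: donib
[out] no
> cabinet.expunge p: /pigug
[out] ok
> cabinet.peekin p: /
[out] [fluplu]
> stash.record k: bibe v: 13
[out] 250
> cabinet.peekin p: /
[out] [fluplu]


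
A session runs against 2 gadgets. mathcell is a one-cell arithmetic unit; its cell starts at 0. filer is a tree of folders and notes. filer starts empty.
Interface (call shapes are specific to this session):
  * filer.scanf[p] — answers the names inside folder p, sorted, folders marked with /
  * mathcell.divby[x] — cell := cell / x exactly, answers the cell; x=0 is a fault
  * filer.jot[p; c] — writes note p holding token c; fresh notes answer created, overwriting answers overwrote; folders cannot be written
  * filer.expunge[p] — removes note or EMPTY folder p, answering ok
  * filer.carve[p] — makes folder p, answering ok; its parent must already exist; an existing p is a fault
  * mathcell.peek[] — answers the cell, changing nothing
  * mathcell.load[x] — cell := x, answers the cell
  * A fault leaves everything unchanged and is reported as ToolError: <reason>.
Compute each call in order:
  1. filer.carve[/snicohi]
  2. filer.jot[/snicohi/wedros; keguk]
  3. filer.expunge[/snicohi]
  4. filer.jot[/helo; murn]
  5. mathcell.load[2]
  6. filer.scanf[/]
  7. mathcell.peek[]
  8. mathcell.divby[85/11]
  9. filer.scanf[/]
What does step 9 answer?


% carve p=/snicohi
[out] ok
% jot p=/snicohi/wedros c=keguk
[out] created
% expunge p=/snicohi
[out] ToolError: not empty
% jot p=/helo c=murn
[out] created
% load x=2
[out] 2
% scanf p=/
[out] [helo, snicohi/]
% peek
[out] 2
% divby x=85/11
[out] 22/85
% scanf p=/
[out] [helo, snicohi/]

Answer: [helo, snicohi/]


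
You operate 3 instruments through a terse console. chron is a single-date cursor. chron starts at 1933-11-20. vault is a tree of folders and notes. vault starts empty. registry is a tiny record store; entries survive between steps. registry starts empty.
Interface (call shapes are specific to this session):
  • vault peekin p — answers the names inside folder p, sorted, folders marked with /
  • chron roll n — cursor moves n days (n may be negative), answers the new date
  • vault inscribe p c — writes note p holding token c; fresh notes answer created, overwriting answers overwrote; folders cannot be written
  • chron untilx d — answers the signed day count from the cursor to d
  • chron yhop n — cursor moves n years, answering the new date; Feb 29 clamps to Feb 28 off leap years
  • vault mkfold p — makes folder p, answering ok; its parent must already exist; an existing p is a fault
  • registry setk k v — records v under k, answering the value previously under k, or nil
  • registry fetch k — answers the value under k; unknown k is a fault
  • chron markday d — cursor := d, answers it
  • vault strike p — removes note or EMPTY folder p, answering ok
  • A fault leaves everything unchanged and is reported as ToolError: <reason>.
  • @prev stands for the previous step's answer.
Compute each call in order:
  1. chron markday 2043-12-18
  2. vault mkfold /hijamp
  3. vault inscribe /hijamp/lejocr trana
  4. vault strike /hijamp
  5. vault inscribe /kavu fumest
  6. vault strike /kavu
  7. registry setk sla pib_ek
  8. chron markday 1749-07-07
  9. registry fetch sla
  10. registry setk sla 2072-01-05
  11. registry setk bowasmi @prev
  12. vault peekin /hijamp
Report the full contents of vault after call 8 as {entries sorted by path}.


Step: chron markday[d='2043-12-18']
Result: 2043-12-18
Step: vault mkfold[p='/hijamp']
Result: ok
Step: vault inscribe[p='/hijamp/lejocr'; c='trana']
Result: created
Step: vault strike[p='/hijamp']
Result: ToolError: not empty
Step: vault inscribe[p='/kavu'; c='fumest']
Result: created
Step: vault strike[p='/kavu']
Result: ok
Step: registry setk[k='sla'; v='pib_ek']
Result: nil
Step: chron markday[d='1749-07-07']
Result: 1749-07-07
Step: registry fetch[k='sla']
Result: pib_ek
Step: registry setk[k='sla'; v='2072-01-05']
Result: pib_ek
Step: registry setk[k='bowasmi'; v='@prev']
Result: nil
Step: vault peekin[p='/hijamp']
Result: [lejocr]

Answer: {hijamp/, hijamp/lejocr=trana}


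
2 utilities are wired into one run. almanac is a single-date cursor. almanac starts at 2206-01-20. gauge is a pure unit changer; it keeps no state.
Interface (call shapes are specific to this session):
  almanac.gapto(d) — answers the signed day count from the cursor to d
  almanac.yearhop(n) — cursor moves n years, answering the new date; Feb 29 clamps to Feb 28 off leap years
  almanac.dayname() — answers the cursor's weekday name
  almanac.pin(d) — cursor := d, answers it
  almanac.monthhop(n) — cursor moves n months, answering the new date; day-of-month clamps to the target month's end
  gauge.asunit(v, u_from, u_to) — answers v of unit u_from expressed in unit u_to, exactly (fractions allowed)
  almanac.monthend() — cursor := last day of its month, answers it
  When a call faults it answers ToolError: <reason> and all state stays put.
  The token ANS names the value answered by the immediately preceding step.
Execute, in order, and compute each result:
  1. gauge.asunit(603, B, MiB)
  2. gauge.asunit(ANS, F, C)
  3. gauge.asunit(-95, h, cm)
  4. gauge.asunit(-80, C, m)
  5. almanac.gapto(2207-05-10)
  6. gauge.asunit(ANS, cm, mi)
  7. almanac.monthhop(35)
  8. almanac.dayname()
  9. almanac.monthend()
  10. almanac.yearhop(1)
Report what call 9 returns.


==> asunit(v=603, u_from=B, u_to=MiB)
<== 603/1048576
==> asunit(v=ANS, u_from=F, u_to=C)
<== -167769145/9437184
==> asunit(v=-95, u_from=h, u_to=cm)
<== ToolError: incompatible units
==> asunit(v=-80, u_from=C, u_to=m)
<== ToolError: incompatible units
==> gapto(d=2207-05-10)
<== 475
==> asunit(v=ANS, u_from=cm, u_to=mi)
<== 2375/804672
==> monthhop(n=35)
<== 2208-12-20
==> dayname()
<== Tuesday
==> monthend()
<== 2208-12-31
==> yearhop(n=1)
<== 2209-12-31

Answer: 2208-12-31


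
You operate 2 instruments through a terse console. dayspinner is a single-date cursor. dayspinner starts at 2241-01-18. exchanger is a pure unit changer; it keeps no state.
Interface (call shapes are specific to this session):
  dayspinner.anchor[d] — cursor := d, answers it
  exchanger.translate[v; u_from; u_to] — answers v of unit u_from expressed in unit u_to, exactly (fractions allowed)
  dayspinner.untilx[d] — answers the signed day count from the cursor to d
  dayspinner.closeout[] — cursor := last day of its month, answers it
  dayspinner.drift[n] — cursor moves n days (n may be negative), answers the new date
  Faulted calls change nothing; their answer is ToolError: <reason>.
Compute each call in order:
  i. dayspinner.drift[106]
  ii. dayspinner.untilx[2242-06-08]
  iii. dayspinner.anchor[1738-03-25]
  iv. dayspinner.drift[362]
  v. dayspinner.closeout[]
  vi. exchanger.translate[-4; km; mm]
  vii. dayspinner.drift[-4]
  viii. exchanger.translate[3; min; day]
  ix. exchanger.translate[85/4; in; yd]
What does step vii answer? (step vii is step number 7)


Answer: 1739-03-27

Derivation:
·→ drift(n: 106)
·← 2241-05-04
·→ untilx(d: 2242-06-08)
·← 400
·→ anchor(d: 1738-03-25)
·← 1738-03-25
·→ drift(n: 362)
·← 1739-03-22
·→ closeout()
·← 1739-03-31
·→ translate(v: -4, u_from: km, u_to: mm)
·← -4000000
·→ drift(n: -4)
·← 1739-03-27
·→ translate(v: 3, u_from: min, u_to: day)
·← 1/480
·→ translate(v: 85/4, u_from: in, u_to: yd)
·← 85/144


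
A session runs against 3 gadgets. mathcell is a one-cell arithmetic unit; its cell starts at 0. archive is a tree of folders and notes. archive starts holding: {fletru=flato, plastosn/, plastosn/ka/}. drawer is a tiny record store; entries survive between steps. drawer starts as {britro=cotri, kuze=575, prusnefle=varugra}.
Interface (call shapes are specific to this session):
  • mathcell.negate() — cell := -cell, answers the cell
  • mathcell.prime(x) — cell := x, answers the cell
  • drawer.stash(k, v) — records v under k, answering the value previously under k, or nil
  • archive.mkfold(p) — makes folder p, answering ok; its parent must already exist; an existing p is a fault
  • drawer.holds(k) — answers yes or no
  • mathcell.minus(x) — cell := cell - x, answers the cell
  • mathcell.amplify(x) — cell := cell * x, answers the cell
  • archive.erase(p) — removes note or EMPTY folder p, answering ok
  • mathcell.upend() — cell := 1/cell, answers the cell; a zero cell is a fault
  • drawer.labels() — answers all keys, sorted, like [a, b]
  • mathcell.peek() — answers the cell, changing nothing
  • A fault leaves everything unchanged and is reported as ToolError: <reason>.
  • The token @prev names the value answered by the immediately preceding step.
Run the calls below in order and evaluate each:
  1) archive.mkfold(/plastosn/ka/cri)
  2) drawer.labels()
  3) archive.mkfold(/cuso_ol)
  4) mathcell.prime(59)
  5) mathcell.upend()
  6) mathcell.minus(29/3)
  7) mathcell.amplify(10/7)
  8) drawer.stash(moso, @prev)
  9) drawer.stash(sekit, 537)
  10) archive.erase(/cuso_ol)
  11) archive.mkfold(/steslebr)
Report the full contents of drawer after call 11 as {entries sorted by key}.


I run archive.mkfold on p→/plastosn/ka/cri, and observe ok.
I invoke drawer.labels, giving [britro, kuze, prusnefle].
I invoke archive.mkfold on p→/cuso_ol, → ok.
Then mathcell.prime on x→59, giving 59.
I use mathcell.upend, yielding 1/59.
I invoke mathcell.minus on x→29/3, and observe -1708/177.
I invoke mathcell.amplify on x→10/7, yielding -2440/177.
I use drawer.stash on k→moso, v→@prev, yielding nil.
I call drawer.stash on k→sekit, v→537, — result: nil.
Using archive.erase on p→/cuso_ol, and observe ok.
Next I call archive.mkfold on p→/steslebr, which returns ok.

Answer: {britro=cotri, kuze=575, moso=-2440/177, prusnefle=varugra, sekit=537}


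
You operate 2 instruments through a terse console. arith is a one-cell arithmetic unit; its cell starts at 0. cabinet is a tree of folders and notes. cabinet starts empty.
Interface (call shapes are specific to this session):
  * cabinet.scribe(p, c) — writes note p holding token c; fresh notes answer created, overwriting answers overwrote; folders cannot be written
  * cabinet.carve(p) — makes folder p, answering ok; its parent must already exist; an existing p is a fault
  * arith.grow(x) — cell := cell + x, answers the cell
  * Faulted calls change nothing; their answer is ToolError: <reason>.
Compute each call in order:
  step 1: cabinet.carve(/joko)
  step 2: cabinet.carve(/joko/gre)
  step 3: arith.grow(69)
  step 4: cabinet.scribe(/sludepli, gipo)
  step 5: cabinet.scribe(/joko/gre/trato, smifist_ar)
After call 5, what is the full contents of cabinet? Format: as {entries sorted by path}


Answer: {joko/, joko/gre/, joko/gre/trato=smifist_ar, sludepli=gipo}

Derivation:
~$ cabinet.carve p='/joko'
[out] ok
~$ cabinet.carve p='/joko/gre'
[out] ok
~$ arith.grow x='69'
[out] 69
~$ cabinet.scribe p='/sludepli' c='gipo'
[out] created
~$ cabinet.scribe p='/joko/gre/trato' c='smifist_ar'
[out] created


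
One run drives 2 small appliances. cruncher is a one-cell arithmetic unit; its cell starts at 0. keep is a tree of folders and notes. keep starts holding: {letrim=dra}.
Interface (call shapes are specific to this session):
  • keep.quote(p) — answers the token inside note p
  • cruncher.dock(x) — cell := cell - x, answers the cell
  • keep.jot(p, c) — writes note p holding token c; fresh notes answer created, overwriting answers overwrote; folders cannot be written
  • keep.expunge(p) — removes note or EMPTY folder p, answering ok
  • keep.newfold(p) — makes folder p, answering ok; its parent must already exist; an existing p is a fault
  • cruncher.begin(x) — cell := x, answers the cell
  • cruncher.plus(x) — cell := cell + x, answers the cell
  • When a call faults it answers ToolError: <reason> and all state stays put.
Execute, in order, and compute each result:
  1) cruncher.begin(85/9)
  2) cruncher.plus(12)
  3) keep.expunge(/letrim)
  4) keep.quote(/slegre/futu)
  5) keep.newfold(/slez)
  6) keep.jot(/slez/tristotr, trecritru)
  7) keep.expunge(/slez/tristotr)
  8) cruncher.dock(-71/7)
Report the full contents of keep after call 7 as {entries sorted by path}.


Answer: {slez/}

Derivation:
~$ cruncher.begin x=85/9
= 85/9
~$ cruncher.plus x=12
= 193/9
~$ keep.expunge p=/letrim
= ok
~$ keep.quote p=/slegre/futu
= ToolError: not found
~$ keep.newfold p=/slez
= ok
~$ keep.jot p=/slez/tristotr c=trecritru
= created
~$ keep.expunge p=/slez/tristotr
= ok
~$ cruncher.dock x=-71/7
= 1990/63


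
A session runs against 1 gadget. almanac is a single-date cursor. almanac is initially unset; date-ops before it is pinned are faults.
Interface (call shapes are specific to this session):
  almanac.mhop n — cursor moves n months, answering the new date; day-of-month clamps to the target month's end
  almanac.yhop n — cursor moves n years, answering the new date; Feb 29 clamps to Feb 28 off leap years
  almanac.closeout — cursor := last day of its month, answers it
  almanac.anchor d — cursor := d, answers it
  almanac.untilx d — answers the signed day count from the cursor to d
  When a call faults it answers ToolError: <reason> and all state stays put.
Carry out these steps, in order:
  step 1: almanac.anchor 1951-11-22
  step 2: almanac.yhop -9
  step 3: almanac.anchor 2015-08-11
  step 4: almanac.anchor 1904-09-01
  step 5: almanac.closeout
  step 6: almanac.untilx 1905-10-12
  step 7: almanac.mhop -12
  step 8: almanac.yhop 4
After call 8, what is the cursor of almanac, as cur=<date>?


→ almanac.anchor(d: 1951-11-22)
← 1951-11-22
→ almanac.yhop(n: -9)
← 1942-11-22
→ almanac.anchor(d: 2015-08-11)
← 2015-08-11
→ almanac.anchor(d: 1904-09-01)
← 1904-09-01
→ almanac.closeout()
← 1904-09-30
→ almanac.untilx(d: 1905-10-12)
← 377
→ almanac.mhop(n: -12)
← 1903-09-30
→ almanac.yhop(n: 4)
← 1907-09-30

Answer: cur=1907-09-30


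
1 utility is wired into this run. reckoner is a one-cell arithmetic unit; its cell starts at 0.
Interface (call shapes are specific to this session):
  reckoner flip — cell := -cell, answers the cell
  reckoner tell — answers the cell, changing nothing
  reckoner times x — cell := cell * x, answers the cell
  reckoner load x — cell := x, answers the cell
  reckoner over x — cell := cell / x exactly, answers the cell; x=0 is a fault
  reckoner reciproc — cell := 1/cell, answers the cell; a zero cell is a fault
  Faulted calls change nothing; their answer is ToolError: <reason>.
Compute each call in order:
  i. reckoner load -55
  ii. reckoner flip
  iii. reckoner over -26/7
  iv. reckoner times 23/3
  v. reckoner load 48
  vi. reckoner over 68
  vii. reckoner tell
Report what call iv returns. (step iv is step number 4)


! reckoner load(x=-55) -> -55
! reckoner flip() -> 55
! reckoner over(x=-26/7) -> -385/26
! reckoner times(x=23/3) -> -8855/78
! reckoner load(x=48) -> 48
! reckoner over(x=68) -> 12/17
! reckoner tell() -> 12/17

Answer: -8855/78


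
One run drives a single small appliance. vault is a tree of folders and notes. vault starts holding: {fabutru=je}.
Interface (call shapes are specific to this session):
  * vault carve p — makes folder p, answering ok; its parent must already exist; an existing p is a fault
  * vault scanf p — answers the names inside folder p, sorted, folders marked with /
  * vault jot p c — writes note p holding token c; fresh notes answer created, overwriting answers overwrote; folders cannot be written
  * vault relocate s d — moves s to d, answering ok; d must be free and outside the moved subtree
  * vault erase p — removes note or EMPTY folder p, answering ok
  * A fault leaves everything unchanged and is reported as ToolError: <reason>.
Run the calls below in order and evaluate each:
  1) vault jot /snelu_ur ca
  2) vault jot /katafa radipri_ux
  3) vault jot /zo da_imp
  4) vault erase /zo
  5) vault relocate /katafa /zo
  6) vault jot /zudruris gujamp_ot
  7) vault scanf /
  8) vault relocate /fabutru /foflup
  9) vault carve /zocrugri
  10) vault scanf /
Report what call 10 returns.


>> vault jot(p: /snelu_ur, c: ca)
<< created
>> vault jot(p: /katafa, c: radipri_ux)
<< created
>> vault jot(p: /zo, c: da_imp)
<< created
>> vault erase(p: /zo)
<< ok
>> vault relocate(s: /katafa, d: /zo)
<< ok
>> vault jot(p: /zudruris, c: gujamp_ot)
<< created
>> vault scanf(p: /)
<< [fabutru, snelu_ur, zo, zudruris]
>> vault relocate(s: /fabutru, d: /foflup)
<< ok
>> vault carve(p: /zocrugri)
<< ok
>> vault scanf(p: /)
<< [foflup, snelu_ur, zo, zocrugri/, zudruris]

Answer: [foflup, snelu_ur, zo, zocrugri/, zudruris]


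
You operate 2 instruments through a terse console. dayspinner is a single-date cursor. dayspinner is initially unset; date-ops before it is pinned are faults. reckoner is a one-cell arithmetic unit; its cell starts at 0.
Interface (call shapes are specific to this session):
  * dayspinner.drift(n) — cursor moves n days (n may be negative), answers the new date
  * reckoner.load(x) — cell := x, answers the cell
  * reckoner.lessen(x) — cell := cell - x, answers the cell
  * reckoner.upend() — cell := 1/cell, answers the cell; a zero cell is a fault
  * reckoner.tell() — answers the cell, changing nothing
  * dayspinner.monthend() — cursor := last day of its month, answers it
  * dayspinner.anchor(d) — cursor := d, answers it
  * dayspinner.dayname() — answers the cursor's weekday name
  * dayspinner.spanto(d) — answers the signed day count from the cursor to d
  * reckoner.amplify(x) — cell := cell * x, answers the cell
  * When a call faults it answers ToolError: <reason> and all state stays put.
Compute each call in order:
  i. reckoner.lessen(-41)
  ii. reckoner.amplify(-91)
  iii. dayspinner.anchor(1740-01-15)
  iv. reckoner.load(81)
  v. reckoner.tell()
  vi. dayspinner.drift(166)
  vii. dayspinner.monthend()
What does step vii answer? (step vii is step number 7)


Answer: 1740-06-30

Derivation:
·→ reckoner.lessen(x=-41)
·← 41
·→ reckoner.amplify(x=-91)
·← -3731
·→ dayspinner.anchor(d=1740-01-15)
·← 1740-01-15
·→ reckoner.load(x=81)
·← 81
·→ reckoner.tell()
·← 81
·→ dayspinner.drift(n=166)
·← 1740-06-29
·→ dayspinner.monthend()
·← 1740-06-30


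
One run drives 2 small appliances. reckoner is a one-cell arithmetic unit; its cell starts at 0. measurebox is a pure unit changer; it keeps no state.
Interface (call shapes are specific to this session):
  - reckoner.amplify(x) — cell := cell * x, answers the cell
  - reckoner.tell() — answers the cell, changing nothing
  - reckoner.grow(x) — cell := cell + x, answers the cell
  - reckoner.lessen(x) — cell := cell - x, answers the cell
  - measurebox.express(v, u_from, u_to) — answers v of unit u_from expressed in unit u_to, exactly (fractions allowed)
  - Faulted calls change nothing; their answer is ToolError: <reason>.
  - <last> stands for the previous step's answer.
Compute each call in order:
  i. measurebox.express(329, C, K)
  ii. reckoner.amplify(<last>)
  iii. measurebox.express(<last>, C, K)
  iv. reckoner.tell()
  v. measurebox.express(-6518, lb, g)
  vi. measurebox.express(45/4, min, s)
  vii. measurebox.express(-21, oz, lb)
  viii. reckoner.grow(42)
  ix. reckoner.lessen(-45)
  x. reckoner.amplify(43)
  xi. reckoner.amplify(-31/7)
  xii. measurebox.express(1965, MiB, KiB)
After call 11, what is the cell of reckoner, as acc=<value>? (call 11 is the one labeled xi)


CALL express[329; C; K]
RET  12043/20
CALL amplify[<last>]
RET  0
CALL express[<last>; C; K]
RET  5463/20
CALL tell[]
RET  0
CALL express[-6518; lb; g]
RET  -147825753383/50000
CALL express[45/4; min; s]
RET  675
CALL express[-21; oz; lb]
RET  -21/16
CALL grow[42]
RET  42
CALL lessen[-45]
RET  87
CALL amplify[43]
RET  3741
CALL amplify[-31/7]
RET  -115971/7
CALL express[1965; MiB; KiB]
RET  2012160

Answer: acc=-115971/7


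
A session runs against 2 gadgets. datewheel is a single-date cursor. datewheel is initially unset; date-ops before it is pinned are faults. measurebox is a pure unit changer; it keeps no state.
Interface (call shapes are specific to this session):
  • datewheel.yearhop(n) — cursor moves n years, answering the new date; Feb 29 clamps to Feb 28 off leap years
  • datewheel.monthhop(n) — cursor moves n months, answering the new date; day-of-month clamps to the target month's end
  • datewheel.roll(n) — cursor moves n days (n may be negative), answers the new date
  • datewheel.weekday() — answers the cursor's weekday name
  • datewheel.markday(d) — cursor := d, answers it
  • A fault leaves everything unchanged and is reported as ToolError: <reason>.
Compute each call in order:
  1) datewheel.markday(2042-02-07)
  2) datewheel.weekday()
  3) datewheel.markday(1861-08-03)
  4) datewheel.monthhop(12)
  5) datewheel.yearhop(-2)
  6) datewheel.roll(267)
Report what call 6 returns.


Answer: 1861-04-27

Derivation:
-- datewheel.markday(d: 2042-02-07) -> 2042-02-07
-- datewheel.weekday() -> Friday
-- datewheel.markday(d: 1861-08-03) -> 1861-08-03
-- datewheel.monthhop(n: 12) -> 1862-08-03
-- datewheel.yearhop(n: -2) -> 1860-08-03
-- datewheel.roll(n: 267) -> 1861-04-27


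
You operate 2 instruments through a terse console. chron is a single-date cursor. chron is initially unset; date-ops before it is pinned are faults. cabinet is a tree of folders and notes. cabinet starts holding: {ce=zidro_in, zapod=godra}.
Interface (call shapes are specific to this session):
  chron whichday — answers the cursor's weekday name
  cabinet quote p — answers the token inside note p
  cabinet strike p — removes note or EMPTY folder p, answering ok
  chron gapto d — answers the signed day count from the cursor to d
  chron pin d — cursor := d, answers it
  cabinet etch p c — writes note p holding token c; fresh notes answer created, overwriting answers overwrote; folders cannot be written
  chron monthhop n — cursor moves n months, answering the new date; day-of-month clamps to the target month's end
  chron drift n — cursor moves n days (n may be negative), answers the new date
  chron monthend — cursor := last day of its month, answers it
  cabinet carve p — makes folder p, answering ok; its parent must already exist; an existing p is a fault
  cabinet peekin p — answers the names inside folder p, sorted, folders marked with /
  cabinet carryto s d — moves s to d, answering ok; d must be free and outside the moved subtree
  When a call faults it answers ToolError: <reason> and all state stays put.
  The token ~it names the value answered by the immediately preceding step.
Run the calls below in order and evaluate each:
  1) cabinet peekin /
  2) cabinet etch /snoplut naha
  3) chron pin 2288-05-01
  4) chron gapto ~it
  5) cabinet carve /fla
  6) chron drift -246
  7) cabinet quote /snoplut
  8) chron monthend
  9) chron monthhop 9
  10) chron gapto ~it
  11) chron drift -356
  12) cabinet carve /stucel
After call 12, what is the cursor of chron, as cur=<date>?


==> cabinet peekin(p→/)
<== [ce, zapod]
==> cabinet etch(p→/snoplut, c→naha)
<== created
==> chron pin(d→2288-05-01)
<== 2288-05-01
==> chron gapto(d→~it)
<== 0
==> cabinet carve(p→/fla)
<== ok
==> chron drift(n→-246)
<== 2287-08-29
==> cabinet quote(p→/snoplut)
<== naha
==> chron monthend()
<== 2287-08-31
==> chron monthhop(n→9)
<== 2288-05-31
==> chron gapto(d→~it)
<== 0
==> chron drift(n→-356)
<== 2287-06-10
==> cabinet carve(p→/stucel)
<== ok

Answer: cur=2287-06-10


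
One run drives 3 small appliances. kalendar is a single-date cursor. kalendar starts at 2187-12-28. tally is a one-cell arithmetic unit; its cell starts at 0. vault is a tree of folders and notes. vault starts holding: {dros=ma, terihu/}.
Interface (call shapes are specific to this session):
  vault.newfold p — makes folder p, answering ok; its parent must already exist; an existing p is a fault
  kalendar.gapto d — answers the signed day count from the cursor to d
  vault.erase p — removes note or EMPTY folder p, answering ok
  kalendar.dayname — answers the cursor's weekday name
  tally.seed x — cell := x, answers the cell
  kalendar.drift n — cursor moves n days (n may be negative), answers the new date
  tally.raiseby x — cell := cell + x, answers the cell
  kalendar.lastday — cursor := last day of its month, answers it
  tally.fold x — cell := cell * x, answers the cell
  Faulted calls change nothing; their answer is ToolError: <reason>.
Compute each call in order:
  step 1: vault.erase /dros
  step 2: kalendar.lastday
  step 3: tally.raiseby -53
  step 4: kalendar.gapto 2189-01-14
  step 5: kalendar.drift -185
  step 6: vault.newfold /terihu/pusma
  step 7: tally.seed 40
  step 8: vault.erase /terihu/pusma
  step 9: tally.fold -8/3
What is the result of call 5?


I use vault.erase passing /dros, yielding ok.
I invoke kalendar.lastday(), giving 2187-12-31.
Using tally.raiseby passing -53, → -53.
Then kalendar.gapto passing 2189-01-14, — result: 380.
Then kalendar.drift passing -185, giving 2187-06-29.
I try vault.newfold passing /terihu/pusma, which returns ok.
I run tally.seed passing 40, which returns 40.
Then vault.erase passing /terihu/pusma, → ok.
Calling tally.fold passing -8/3, → -320/3.

Answer: 2187-06-29


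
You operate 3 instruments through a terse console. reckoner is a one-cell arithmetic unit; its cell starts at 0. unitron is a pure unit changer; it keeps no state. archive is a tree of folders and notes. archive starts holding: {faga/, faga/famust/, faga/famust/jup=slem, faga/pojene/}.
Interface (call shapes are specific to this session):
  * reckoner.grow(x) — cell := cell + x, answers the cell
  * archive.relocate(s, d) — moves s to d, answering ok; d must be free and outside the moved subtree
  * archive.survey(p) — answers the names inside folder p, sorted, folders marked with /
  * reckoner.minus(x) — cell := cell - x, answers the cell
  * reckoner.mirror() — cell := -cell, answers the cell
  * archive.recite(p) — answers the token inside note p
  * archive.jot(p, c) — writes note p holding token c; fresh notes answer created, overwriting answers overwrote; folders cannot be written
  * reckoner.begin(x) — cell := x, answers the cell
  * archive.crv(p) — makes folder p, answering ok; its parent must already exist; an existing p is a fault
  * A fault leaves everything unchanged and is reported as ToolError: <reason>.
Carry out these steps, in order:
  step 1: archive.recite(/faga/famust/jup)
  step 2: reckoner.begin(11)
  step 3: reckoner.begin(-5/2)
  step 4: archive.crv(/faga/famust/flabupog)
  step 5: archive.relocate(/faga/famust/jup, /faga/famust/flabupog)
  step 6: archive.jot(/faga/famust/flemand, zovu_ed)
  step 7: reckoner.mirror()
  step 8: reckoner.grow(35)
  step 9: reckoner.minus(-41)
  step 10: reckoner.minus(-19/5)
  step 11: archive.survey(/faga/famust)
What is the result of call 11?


>> archive.recite(p=/faga/famust/jup)
<< slem
>> reckoner.begin(x=11)
<< 11
>> reckoner.begin(x=-5/2)
<< -5/2
>> archive.crv(p=/faga/famust/flabupog)
<< ok
>> archive.relocate(s=/faga/famust/jup, d=/faga/famust/flabupog)
<< ToolError: exists
>> archive.jot(p=/faga/famust/flemand, c=zovu_ed)
<< created
>> reckoner.mirror()
<< 5/2
>> reckoner.grow(x=35)
<< 75/2
>> reckoner.minus(x=-41)
<< 157/2
>> reckoner.minus(x=-19/5)
<< 823/10
>> archive.survey(p=/faga/famust)
<< [flabupog/, flemand, jup]

Answer: [flabupog/, flemand, jup]
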